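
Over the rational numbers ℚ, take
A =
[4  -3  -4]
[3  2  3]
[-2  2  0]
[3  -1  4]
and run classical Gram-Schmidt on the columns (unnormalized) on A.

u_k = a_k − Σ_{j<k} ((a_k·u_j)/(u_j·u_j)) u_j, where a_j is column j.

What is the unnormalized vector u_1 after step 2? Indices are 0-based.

Step 1: u_0 = a_0 = (4, 3, -2, 3).
Step 2: u_1 = a_1 − (-13/38)·u_0 = (-31/19, 115/38, 25/19, 1/38).

u_1 = (-31/19, 115/38, 25/19, 1/38)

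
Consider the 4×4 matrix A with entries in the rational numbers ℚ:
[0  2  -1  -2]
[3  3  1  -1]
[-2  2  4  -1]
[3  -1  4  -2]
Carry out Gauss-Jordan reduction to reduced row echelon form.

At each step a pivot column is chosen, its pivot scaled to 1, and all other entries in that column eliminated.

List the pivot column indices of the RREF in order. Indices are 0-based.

step 1: exchange rows 0,1
step 1: normalize row 0 (÷3) = (1, 1, 1/3, -1/3)
  row 2: subtract -2×row0 = (0, 4, 14/3, -5/3)
  row 3: subtract 3×row0 = (0, -4, 3, -1)
step 2: normalize row 1 (÷2) = (0, 1, -1/2, -1)
  row 0: subtract 1×row1 = (1, 0, 5/6, 2/3)
  row 2: subtract 4×row1 = (0, 0, 20/3, 7/3)
  row 3: subtract -4×row1 = (0, 0, 1, -5)
step 3: normalize row 2 (÷20/3) = (0, 0, 1, 7/20)
  row 0: subtract 5/6×row2 = (1, 0, 0, 3/8)
  row 1: subtract -1/2×row2 = (0, 1, 0, -33/40)
  row 3: subtract 1×row2 = (0, 0, 0, -107/20)
step 4: normalize row 3 (÷-107/20) = (0, 0, 0, 1)
  row 0: subtract 3/8×row3 = (1, 0, 0, 0)
  row 1: subtract -33/40×row3 = (0, 1, 0, 0)
  row 2: subtract 7/20×row3 = (0, 0, 1, 0)

pivot columns: 0, 1, 2, 3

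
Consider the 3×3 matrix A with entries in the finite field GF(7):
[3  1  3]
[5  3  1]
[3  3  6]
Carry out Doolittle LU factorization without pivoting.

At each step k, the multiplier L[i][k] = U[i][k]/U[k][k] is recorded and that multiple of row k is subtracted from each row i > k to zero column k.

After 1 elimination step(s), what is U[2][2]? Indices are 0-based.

U[2][2] = 3

Step 1: pivot at (0,0) is 3.
  row1 ← row1 − (4)·row0  ⇒  L[1][0]=4, U row1=(0, 6, 3)
  row2 ← row2 − (1)·row0  ⇒  L[2][0]=1, U row2=(0, 2, 3)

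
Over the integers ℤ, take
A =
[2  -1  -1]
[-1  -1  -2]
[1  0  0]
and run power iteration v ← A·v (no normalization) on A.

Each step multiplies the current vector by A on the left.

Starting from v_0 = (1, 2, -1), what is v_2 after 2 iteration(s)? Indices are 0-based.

v_0 = (1, 2, -1).
v_1 = A·v_0 = (1, -1, 1).
v_2 = A·v_1 = (2, -2, 1).

v_2 = (2, -2, 1)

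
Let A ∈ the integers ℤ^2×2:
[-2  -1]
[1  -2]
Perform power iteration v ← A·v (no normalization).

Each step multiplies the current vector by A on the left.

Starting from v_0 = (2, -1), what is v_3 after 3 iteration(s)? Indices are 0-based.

v_0 = (2, -1).
v_1 = A·v_0 = (-3, 4).
v_2 = A·v_1 = (2, -11).
v_3 = A·v_2 = (7, 24).

v_3 = (7, 24)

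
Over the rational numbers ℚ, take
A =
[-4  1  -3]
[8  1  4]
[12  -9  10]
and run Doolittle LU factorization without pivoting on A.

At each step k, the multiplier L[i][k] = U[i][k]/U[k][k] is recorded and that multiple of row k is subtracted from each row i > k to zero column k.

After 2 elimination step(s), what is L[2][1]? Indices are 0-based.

L[2][1] = -2

k=0: U[0][0]=-4
  eliminate (1,0): mult=-2, new row 1: (0, 3, -2); set L[1][0]=-2
  eliminate (2,0): mult=-3, new row 2: (0, -6, 1); set L[2][0]=-3
k=1: U[1][1]=3
  eliminate (2,1): mult=-2, new row 2: (0, 0, -3); set L[2][1]=-2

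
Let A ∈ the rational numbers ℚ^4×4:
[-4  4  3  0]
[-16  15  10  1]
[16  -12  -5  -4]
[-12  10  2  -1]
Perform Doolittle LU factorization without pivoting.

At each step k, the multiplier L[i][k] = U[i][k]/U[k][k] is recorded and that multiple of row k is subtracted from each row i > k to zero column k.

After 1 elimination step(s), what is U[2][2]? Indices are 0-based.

[col 0] pivot -4
  R1 -= 4*R0 → (0, -1, -2, 1)  (L[1][0] := 4)
  R2 -= -4*R0 → (0, 4, 7, -4)  (L[2][0] := -4)
  R3 -= 3*R0 → (0, -2, -7, -1)  (L[3][0] := 3)

U[2][2] = 7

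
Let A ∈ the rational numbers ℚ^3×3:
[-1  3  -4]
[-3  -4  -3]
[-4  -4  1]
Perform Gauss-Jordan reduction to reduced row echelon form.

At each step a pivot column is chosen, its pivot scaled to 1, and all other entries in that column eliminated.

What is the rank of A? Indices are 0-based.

rank = 3

pivot(0,0)=-1: scale R0 → (1, -3, 4)
  clear (1,0): R1 −= (-3)R0 → (0, -13, 9)
  clear (2,0): R2 −= (-4)R0 → (0, -16, 17)
pivot(1,1)=-13: scale R1 → (0, 1, -9/13)
  clear (0,1): R0 −= (-3)R1 → (1, 0, 25/13)
  clear (2,1): R2 −= (-16)R1 → (0, 0, 77/13)
pivot(2,2)=77/13: scale R2 → (0, 0, 1)
  clear (0,2): R0 −= (25/13)R2 → (1, 0, 0)
  clear (1,2): R1 −= (-9/13)R2 → (0, 1, 0)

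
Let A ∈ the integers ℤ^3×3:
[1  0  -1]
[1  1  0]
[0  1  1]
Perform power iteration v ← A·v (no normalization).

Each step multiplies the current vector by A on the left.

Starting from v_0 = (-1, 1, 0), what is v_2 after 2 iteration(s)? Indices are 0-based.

v_2 = (-2, -1, 1)

v_0 = (-1, 1, 0).
v_1 = A·v_0 = (-1, 0, 1).
v_2 = A·v_1 = (-2, -1, 1).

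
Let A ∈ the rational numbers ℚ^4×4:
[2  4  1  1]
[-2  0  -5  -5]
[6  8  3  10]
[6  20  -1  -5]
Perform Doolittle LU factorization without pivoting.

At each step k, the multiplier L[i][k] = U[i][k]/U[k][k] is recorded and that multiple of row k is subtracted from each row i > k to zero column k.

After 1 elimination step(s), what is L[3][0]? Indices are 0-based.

k=0: U[0][0]=2
  eliminate (1,0): mult=-1, new row 1: (0, 4, -4, -4); set L[1][0]=-1
  eliminate (2,0): mult=3, new row 2: (0, -4, 0, 7); set L[2][0]=3
  eliminate (3,0): mult=3, new row 3: (0, 8, -4, -8); set L[3][0]=3

L[3][0] = 3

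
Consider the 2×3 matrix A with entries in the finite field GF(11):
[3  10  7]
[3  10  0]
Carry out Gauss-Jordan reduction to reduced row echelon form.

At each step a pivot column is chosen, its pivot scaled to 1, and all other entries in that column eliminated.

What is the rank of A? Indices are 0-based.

rank = 2

step 1: normalize row 0 (÷3) = (1, 7, 6)
  row 1: subtract 3×row0 = (0, 0, 4)
skip col 1 (zero from row 1)
step 2: normalize row 1 (÷4) = (0, 0, 1)
  row 0: subtract 6×row1 = (1, 7, 0)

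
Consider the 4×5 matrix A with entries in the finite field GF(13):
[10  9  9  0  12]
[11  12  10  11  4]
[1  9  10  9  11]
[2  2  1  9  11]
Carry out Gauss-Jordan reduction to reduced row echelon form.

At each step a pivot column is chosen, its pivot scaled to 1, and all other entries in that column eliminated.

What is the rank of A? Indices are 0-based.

[1] R0 /= 10  ⇒  (1, 10, 10, 0, 9)
     R1 -= 11·R0  ⇒  (0, 6, 4, 11, 9)
     R2 -= 1·R0  ⇒  (0, 12, 0, 9, 2)
     R3 -= 2·R0  ⇒  (0, 8, 7, 9, 6)
[2] R1 /= 6  ⇒  (0, 1, 5, 4, 8)
     R0 -= 10·R1  ⇒  (1, 0, 12, 12, 7)
     R2 -= 12·R1  ⇒  (0, 0, 5, 0, 10)
     R3 -= 8·R1  ⇒  (0, 0, 6, 3, 7)
[3] R2 /= 5  ⇒  (0, 0, 1, 0, 2)
     R0 -= 12·R2  ⇒  (1, 0, 0, 12, 9)
     R1 -= 5·R2  ⇒  (0, 1, 0, 4, 11)
     R3 -= 6·R2  ⇒  (0, 0, 0, 3, 8)
[4] R3 /= 3  ⇒  (0, 0, 0, 1, 7)
     R0 -= 12·R3  ⇒  (1, 0, 0, 0, 3)
     R1 -= 4·R3  ⇒  (0, 1, 0, 0, 9)

rank = 4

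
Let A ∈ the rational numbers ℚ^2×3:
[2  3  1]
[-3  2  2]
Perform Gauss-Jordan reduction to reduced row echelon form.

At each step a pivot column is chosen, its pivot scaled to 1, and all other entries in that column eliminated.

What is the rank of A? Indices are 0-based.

[1] R0 /= 2  ⇒  (1, 3/2, 1/2)
     R1 -= -3·R0  ⇒  (0, 13/2, 7/2)
[2] R1 /= 13/2  ⇒  (0, 1, 7/13)
     R0 -= 3/2·R1  ⇒  (1, 0, -4/13)

rank = 2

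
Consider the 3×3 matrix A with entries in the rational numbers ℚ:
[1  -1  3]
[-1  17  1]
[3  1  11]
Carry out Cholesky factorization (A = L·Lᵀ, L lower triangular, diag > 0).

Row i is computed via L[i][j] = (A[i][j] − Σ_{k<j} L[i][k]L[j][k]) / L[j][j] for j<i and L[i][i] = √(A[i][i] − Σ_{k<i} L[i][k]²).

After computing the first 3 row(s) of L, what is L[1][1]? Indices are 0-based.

L[1][1] = 4

Step 1: L[0][0] = √(1) = 1.
  L[1][0] = (-1) / L[0][0] = -1.
Step 2: L[1][1] = √(16) = 4.
  L[2][0] = (3) / L[0][0] = 3.
  L[2][1] = (4) / L[1][1] = 1.
Step 3: L[2][2] = √(1) = 1.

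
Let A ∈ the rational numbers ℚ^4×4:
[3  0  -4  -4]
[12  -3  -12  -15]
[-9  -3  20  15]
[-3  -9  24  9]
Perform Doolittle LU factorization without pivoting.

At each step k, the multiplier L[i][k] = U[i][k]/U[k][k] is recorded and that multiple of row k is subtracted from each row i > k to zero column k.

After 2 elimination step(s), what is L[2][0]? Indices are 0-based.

[col 0] pivot 3
  R1 -= 4*R0 → (0, -3, 4, 1)  (L[1][0] := 4)
  R2 -= -3*R0 → (0, -3, 8, 3)  (L[2][0] := -3)
  R3 -= -1*R0 → (0, -9, 20, 5)  (L[3][0] := -1)
[col 1] pivot -3
  R2 -= 1*R1 → (0, 0, 4, 2)  (L[2][1] := 1)
  R3 -= 3*R1 → (0, 0, 8, 2)  (L[3][1] := 3)

L[2][0] = -3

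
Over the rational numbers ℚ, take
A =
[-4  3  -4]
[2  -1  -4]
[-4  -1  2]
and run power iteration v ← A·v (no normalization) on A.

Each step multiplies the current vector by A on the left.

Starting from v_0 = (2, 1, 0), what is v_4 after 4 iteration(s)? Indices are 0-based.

v_4 = (2221, 655, 67)

v_0 = (2, 1, 0).
v_1 = A·v_0 = (-5, 3, -9).
v_2 = A·v_1 = (65, 23, -1).
v_3 = A·v_2 = (-187, 111, -285).
v_4 = A·v_3 = (2221, 655, 67).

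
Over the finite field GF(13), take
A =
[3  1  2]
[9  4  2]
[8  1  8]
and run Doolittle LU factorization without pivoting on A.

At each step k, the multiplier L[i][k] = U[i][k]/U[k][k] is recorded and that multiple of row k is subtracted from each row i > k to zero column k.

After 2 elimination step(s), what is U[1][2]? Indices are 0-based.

k=0: U[0][0]=3
  eliminate (1,0): mult=3, new row 1: (0, 1, 9); set L[1][0]=3
  eliminate (2,0): mult=7, new row 2: (0, 7, 7); set L[2][0]=7
k=1: U[1][1]=1
  eliminate (2,1): mult=7, new row 2: (0, 0, 9); set L[2][1]=7

U[1][2] = 9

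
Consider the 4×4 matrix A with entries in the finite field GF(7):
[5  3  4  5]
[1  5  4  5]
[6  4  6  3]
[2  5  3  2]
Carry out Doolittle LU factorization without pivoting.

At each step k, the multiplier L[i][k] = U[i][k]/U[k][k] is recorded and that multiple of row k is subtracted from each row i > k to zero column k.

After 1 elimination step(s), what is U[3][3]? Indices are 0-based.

Step 1: pivot at (0,0) is 5.
  row1 ← row1 − (3)·row0  ⇒  L[1][0]=3, U row1=(0, 3, 6, 4)
  row2 ← row2 − (4)·row0  ⇒  L[2][0]=4, U row2=(0, 6, 4, 4)
  row3 ← row3 − (6)·row0  ⇒  L[3][0]=6, U row3=(0, 1, 0, 0)

U[3][3] = 0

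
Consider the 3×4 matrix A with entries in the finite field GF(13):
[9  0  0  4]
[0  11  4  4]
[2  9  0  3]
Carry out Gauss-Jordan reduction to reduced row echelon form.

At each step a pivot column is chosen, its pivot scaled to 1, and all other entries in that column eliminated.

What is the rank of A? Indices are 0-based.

rank = 3

[1] R0 /= 9  ⇒  (1, 0, 0, 12)
     R2 -= 2·R0  ⇒  (0, 9, 0, 5)
[2] R1 /= 11  ⇒  (0, 1, 11, 11)
     R2 -= 9·R1  ⇒  (0, 0, 5, 10)
[3] R2 /= 5  ⇒  (0, 0, 1, 2)
     R1 -= 11·R2  ⇒  (0, 1, 0, 2)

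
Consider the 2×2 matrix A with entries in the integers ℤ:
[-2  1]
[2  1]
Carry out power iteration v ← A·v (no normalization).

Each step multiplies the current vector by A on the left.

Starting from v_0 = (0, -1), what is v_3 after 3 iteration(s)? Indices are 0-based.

v_3 = (-5, -1)

v_0 = (0, -1).
v_1 = A·v_0 = (-1, -1).
v_2 = A·v_1 = (1, -3).
v_3 = A·v_2 = (-5, -1).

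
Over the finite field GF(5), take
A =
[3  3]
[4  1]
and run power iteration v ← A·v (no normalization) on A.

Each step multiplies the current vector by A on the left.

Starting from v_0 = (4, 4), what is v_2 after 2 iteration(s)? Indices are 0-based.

v_0 = (4, 4).
v_1 = A·v_0 = (4, 0).
v_2 = A·v_1 = (2, 1).

v_2 = (2, 1)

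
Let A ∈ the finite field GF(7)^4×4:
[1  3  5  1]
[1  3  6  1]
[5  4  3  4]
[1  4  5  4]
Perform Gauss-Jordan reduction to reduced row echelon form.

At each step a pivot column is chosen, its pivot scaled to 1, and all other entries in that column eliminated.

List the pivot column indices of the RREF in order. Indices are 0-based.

pivot columns: 0, 1, 2, 3

pivot(0,0)=1: scale R0 → (1, 3, 5, 1)
  clear (1,0): R1 −= (1)R0 → (0, 0, 1, 0)
  clear (2,0): R2 −= (5)R0 → (0, 3, 6, 6)
  clear (3,0): R3 −= (1)R0 → (0, 1, 0, 3)
pivot(1,1): swap R1↔R2
pivot(1,1)=3: scale R1 → (0, 1, 2, 2)
  clear (0,1): R0 −= (3)R1 → (1, 0, 6, 2)
  clear (3,1): R3 −= (1)R1 → (0, 0, 5, 1)
pivot(2,2)=1: scale R2 → (0, 0, 1, 0)
  clear (0,2): R0 −= (6)R2 → (1, 0, 0, 2)
  clear (1,2): R1 −= (2)R2 → (0, 1, 0, 2)
  clear (3,2): R3 −= (5)R2 → (0, 0, 0, 1)
pivot(3,3)=1: scale R3 → (0, 0, 0, 1)
  clear (0,3): R0 −= (2)R3 → (1, 0, 0, 0)
  clear (1,3): R1 −= (2)R3 → (0, 1, 0, 0)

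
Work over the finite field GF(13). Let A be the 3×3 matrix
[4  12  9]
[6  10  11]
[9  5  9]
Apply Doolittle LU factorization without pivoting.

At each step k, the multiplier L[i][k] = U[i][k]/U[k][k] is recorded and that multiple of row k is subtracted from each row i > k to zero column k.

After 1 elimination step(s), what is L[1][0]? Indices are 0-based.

k=0: U[0][0]=4
  eliminate (1,0): mult=8, new row 1: (0, 5, 4); set L[1][0]=8
  eliminate (2,0): mult=12, new row 2: (0, 4, 5); set L[2][0]=12

L[1][0] = 8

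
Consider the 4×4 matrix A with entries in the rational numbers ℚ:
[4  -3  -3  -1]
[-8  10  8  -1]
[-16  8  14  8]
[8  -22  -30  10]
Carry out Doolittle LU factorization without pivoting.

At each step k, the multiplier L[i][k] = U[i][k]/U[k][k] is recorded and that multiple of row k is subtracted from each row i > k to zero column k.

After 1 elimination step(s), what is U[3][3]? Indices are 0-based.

[col 0] pivot 4
  R1 -= -2*R0 → (0, 4, 2, -3)  (L[1][0] := -2)
  R2 -= -4*R0 → (0, -4, 2, 4)  (L[2][0] := -4)
  R3 -= 2*R0 → (0, -16, -24, 12)  (L[3][0] := 2)

U[3][3] = 12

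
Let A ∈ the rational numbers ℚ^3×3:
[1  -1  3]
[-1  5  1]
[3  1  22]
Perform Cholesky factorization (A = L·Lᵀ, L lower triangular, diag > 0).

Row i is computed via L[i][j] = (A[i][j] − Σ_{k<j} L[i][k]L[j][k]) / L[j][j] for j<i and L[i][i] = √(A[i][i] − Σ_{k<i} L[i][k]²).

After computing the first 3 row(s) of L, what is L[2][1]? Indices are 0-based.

Step 1: L[0][0] = √(1) = 1.
  L[1][0] = (-1) / L[0][0] = -1.
Step 2: L[1][1] = √(4) = 2.
  L[2][0] = (3) / L[0][0] = 3.
  L[2][1] = (4) / L[1][1] = 2.
Step 3: L[2][2] = √(9) = 3.

L[2][1] = 2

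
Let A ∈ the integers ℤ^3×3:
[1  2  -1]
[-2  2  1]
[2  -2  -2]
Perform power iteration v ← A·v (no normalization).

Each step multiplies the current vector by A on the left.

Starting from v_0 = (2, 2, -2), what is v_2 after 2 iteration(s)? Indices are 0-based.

v_2 = (0, -16, 12)

v_0 = (2, 2, -2).
v_1 = A·v_0 = (8, -2, 4).
v_2 = A·v_1 = (0, -16, 12).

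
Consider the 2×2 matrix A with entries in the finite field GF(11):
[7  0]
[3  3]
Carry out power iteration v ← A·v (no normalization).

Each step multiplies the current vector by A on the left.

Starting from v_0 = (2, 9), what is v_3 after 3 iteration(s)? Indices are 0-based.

v_3 = (4, 2)

v_0 = (2, 9).
v_1 = A·v_0 = (3, 0).
v_2 = A·v_1 = (10, 9).
v_3 = A·v_2 = (4, 2).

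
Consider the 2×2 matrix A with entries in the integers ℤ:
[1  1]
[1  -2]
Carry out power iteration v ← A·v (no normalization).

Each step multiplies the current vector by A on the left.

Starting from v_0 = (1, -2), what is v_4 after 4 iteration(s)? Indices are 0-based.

v_0 = (1, -2).
v_1 = A·v_0 = (-1, 5).
v_2 = A·v_1 = (4, -11).
v_3 = A·v_2 = (-7, 26).
v_4 = A·v_3 = (19, -59).

v_4 = (19, -59)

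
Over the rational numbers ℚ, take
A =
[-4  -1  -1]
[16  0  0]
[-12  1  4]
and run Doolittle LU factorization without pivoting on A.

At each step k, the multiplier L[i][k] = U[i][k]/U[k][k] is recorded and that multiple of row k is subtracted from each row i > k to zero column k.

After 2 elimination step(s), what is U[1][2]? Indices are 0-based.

k=0: U[0][0]=-4
  eliminate (1,0): mult=-4, new row 1: (0, -4, -4); set L[1][0]=-4
  eliminate (2,0): mult=3, new row 2: (0, 4, 7); set L[2][0]=3
k=1: U[1][1]=-4
  eliminate (2,1): mult=-1, new row 2: (0, 0, 3); set L[2][1]=-1

U[1][2] = -4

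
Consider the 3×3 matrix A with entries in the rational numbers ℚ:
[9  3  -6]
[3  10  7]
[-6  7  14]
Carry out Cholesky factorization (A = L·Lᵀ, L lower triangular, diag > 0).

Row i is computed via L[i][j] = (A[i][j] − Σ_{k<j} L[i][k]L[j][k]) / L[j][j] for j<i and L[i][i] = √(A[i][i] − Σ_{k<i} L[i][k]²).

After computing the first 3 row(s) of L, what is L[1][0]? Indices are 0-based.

L[1][0] = 1

Step 1: L[0][0] = √(9) = 3.
  L[1][0] = (3) / L[0][0] = 1.
Step 2: L[1][1] = √(9) = 3.
  L[2][0] = (-6) / L[0][0] = -2.
  L[2][1] = (9) / L[1][1] = 3.
Step 3: L[2][2] = √(1) = 1.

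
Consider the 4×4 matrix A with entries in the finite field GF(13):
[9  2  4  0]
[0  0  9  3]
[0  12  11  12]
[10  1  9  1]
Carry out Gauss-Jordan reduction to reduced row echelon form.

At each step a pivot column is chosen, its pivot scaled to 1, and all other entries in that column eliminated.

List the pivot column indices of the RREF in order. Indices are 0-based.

step 1: normalize row 0 (÷9) = (1, 6, 12, 0)
  row 3: subtract 10×row0 = (0, 6, 6, 1)
step 2: exchange rows 1,2
step 2: normalize row 1 (÷12) = (0, 1, 2, 1)
  row 0: subtract 6×row1 = (1, 0, 0, 7)
  row 3: subtract 6×row1 = (0, 0, 7, 8)
step 3: normalize row 2 (÷9) = (0, 0, 1, 9)
  row 1: subtract 2×row2 = (0, 1, 0, 9)
  row 3: subtract 7×row2 = (0, 0, 0, 10)
step 4: normalize row 3 (÷10) = (0, 0, 0, 1)
  row 0: subtract 7×row3 = (1, 0, 0, 0)
  row 1: subtract 9×row3 = (0, 1, 0, 0)
  row 2: subtract 9×row3 = (0, 0, 1, 0)

pivot columns: 0, 1, 2, 3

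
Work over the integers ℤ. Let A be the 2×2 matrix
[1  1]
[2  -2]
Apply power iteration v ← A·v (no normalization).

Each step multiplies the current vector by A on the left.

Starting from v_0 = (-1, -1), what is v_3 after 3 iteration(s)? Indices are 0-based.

v_0 = (-1, -1).
v_1 = A·v_0 = (-2, 0).
v_2 = A·v_1 = (-2, -4).
v_3 = A·v_2 = (-6, 4).

v_3 = (-6, 4)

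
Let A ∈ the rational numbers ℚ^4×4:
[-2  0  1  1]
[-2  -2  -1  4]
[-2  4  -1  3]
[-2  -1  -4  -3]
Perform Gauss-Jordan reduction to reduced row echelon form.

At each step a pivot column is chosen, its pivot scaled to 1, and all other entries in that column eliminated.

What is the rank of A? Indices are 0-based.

[1] R0 /= -2  ⇒  (1, 0, -1/2, -1/2)
     R1 -= -2·R0  ⇒  (0, -2, -2, 3)
     R2 -= -2·R0  ⇒  (0, 4, -2, 2)
     R3 -= -2·R0  ⇒  (0, -1, -5, -4)
[2] R1 /= -2  ⇒  (0, 1, 1, -3/2)
     R2 -= 4·R1  ⇒  (0, 0, -6, 8)
     R3 -= -1·R1  ⇒  (0, 0, -4, -11/2)
[3] R2 /= -6  ⇒  (0, 0, 1, -4/3)
     R0 -= -1/2·R2  ⇒  (1, 0, 0, -7/6)
     R1 -= 1·R2  ⇒  (0, 1, 0, -1/6)
     R3 -= -4·R2  ⇒  (0, 0, 0, -65/6)
[4] R3 /= -65/6  ⇒  (0, 0, 0, 1)
     R0 -= -7/6·R3  ⇒  (1, 0, 0, 0)
     R1 -= -1/6·R3  ⇒  (0, 1, 0, 0)
     R2 -= -4/3·R3  ⇒  (0, 0, 1, 0)

rank = 4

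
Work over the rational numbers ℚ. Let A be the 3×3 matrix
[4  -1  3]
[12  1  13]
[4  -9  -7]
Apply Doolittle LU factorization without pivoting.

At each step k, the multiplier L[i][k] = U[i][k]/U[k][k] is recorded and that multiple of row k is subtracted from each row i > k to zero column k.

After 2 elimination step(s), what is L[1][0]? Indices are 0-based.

L[1][0] = 3

[col 0] pivot 4
  R1 -= 3*R0 → (0, 4, 4)  (L[1][0] := 3)
  R2 -= 1*R0 → (0, -8, -10)  (L[2][0] := 1)
[col 1] pivot 4
  R2 -= -2*R1 → (0, 0, -2)  (L[2][1] := -2)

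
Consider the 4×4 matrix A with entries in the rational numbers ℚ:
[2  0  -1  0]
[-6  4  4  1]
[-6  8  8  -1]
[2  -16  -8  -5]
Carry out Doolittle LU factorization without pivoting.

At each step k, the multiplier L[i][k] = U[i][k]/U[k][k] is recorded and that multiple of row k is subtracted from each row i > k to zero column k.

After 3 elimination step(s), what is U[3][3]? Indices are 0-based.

k=0: U[0][0]=2
  eliminate (1,0): mult=-3, new row 1: (0, 4, 1, 1); set L[1][0]=-3
  eliminate (2,0): mult=-3, new row 2: (0, 8, 5, -1); set L[2][0]=-3
  eliminate (3,0): mult=1, new row 3: (0, -16, -7, -5); set L[3][0]=1
k=1: U[1][1]=4
  eliminate (2,1): mult=2, new row 2: (0, 0, 3, -3); set L[2][1]=2
  eliminate (3,1): mult=-4, new row 3: (0, 0, -3, -1); set L[3][1]=-4
k=2: U[2][2]=3
  eliminate (3,2): mult=-1, new row 3: (0, 0, 0, -4); set L[3][2]=-1

U[3][3] = -4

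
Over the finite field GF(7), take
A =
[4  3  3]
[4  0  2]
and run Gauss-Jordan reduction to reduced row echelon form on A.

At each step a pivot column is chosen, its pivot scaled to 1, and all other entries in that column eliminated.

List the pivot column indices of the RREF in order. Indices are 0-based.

pivot columns: 0, 1

pivot(0,0)=4: scale R0 → (1, 6, 6)
  clear (1,0): R1 −= (4)R0 → (0, 4, 6)
pivot(1,1)=4: scale R1 → (0, 1, 5)
  clear (0,1): R0 −= (6)R1 → (1, 0, 4)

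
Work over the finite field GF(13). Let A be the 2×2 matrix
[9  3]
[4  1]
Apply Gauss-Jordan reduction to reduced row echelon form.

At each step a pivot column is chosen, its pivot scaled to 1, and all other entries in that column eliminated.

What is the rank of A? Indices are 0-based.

rank = 2

[1] R0 /= 9  ⇒  (1, 9)
     R1 -= 4·R0  ⇒  (0, 4)
[2] R1 /= 4  ⇒  (0, 1)
     R0 -= 9·R1  ⇒  (1, 0)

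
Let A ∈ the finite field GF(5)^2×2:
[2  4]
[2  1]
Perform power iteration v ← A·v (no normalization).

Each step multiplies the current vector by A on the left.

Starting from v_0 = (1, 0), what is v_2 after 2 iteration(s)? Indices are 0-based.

v_2 = (2, 1)

v_0 = (1, 0).
v_1 = A·v_0 = (2, 2).
v_2 = A·v_1 = (2, 1).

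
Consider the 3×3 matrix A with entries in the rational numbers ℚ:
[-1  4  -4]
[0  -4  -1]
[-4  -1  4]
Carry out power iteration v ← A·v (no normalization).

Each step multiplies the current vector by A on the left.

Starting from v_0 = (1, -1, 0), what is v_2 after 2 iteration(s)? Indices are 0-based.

v_0 = (1, -1, 0).
v_1 = A·v_0 = (-5, 4, -3).
v_2 = A·v_1 = (33, -13, 4).

v_2 = (33, -13, 4)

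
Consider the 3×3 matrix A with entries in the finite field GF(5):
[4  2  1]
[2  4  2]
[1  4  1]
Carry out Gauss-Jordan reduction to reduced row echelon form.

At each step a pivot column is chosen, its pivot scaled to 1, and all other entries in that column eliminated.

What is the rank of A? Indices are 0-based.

rank = 3

step 1: normalize row 0 (÷4) = (1, 3, 4)
  row 1: subtract 2×row0 = (0, 3, 4)
  row 2: subtract 1×row0 = (0, 1, 2)
step 2: normalize row 1 (÷3) = (0, 1, 3)
  row 0: subtract 3×row1 = (1, 0, 0)
  row 2: subtract 1×row1 = (0, 0, 4)
step 3: normalize row 2 (÷4) = (0, 0, 1)
  row 1: subtract 3×row2 = (0, 1, 0)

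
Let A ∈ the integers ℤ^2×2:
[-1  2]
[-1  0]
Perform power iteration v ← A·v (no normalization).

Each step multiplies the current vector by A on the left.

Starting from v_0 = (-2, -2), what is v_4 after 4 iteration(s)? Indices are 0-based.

v_0 = (-2, -2).
v_1 = A·v_0 = (-2, 2).
v_2 = A·v_1 = (6, 2).
v_3 = A·v_2 = (-2, -6).
v_4 = A·v_3 = (-10, 2).

v_4 = (-10, 2)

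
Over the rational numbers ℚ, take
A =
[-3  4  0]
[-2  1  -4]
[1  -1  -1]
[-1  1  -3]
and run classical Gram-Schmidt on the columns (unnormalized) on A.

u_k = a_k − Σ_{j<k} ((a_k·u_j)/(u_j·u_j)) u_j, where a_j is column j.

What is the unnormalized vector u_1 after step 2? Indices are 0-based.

Step 1: u_0 = a_0 = (-3, -2, 1, -1).
Step 2: u_1 = a_1 − (-16/15)·u_0 = (4/5, -17/15, 1/15, -1/15).

u_1 = (4/5, -17/15, 1/15, -1/15)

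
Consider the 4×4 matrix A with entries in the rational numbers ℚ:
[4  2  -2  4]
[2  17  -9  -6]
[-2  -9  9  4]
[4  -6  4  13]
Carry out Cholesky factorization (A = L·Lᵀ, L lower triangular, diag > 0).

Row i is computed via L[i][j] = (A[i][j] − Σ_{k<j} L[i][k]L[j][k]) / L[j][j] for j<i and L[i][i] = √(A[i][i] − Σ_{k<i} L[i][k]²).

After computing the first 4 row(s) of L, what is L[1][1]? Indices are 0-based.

Step 1: L[0][0] = √(4) = 2.
  L[1][0] = (2) / L[0][0] = 1.
Step 2: L[1][1] = √(16) = 4.
  L[2][0] = (-2) / L[0][0] = -1.
  L[2][1] = (-8) / L[1][1] = -2.
Step 3: L[2][2] = √(4) = 2.
  L[3][0] = (4) / L[0][0] = 2.
  L[3][1] = (-8) / L[1][1] = -2.
  L[3][2] = (2) / L[2][2] = 1.
Step 4: L[3][3] = √(4) = 2.

L[1][1] = 4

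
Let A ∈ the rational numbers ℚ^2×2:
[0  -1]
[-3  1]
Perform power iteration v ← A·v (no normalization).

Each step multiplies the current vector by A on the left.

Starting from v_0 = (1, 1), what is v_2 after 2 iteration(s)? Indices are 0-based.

v_2 = (2, 1)

v_0 = (1, 1).
v_1 = A·v_0 = (-1, -2).
v_2 = A·v_1 = (2, 1).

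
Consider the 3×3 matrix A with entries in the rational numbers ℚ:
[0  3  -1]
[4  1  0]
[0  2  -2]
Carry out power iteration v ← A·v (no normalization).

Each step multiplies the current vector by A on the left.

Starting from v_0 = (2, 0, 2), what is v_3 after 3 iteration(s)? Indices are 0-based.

v_0 = (2, 0, 2).
v_1 = A·v_0 = (-2, 8, -4).
v_2 = A·v_1 = (28, 0, 24).
v_3 = A·v_2 = (-24, 112, -48).

v_3 = (-24, 112, -48)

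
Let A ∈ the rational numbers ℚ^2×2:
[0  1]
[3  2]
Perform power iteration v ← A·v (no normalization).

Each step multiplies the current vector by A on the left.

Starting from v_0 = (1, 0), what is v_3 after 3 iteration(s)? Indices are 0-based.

v_0 = (1, 0).
v_1 = A·v_0 = (0, 3).
v_2 = A·v_1 = (3, 6).
v_3 = A·v_2 = (6, 21).

v_3 = (6, 21)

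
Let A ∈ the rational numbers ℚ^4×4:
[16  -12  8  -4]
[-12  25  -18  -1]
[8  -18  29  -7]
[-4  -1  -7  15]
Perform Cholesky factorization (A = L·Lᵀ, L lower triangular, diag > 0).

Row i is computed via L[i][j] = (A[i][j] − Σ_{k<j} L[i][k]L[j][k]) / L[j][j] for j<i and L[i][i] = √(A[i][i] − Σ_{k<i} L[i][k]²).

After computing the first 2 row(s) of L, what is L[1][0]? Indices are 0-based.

Step 1: L[0][0] = √(16) = 4.
  L[1][0] = (-12) / L[0][0] = -3.
Step 2: L[1][1] = √(16) = 4.

L[1][0] = -3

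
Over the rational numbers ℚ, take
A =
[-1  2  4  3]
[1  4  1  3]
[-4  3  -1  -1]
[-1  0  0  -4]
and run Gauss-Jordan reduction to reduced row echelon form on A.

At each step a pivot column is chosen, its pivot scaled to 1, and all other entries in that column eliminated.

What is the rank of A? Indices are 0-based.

[1] R0 /= -1  ⇒  (1, -2, -4, -3)
     R1 -= 1·R0  ⇒  (0, 6, 5, 6)
     R2 -= -4·R0  ⇒  (0, -5, -17, -13)
     R3 -= -1·R0  ⇒  (0, -2, -4, -7)
[2] R1 /= 6  ⇒  (0, 1, 5/6, 1)
     R0 -= -2·R1  ⇒  (1, 0, -7/3, -1)
     R2 -= -5·R1  ⇒  (0, 0, -77/6, -8)
     R3 -= -2·R1  ⇒  (0, 0, -7/3, -5)
[3] R2 /= -77/6  ⇒  (0, 0, 1, 48/77)
     R0 -= -7/3·R2  ⇒  (1, 0, 0, 5/11)
     R1 -= 5/6·R2  ⇒  (0, 1, 0, 37/77)
     R3 -= -7/3·R2  ⇒  (0, 0, 0, -39/11)
[4] R3 /= -39/11  ⇒  (0, 0, 0, 1)
     R0 -= 5/11·R3  ⇒  (1, 0, 0, 0)
     R1 -= 37/77·R3  ⇒  (0, 1, 0, 0)
     R2 -= 48/77·R3  ⇒  (0, 0, 1, 0)

rank = 4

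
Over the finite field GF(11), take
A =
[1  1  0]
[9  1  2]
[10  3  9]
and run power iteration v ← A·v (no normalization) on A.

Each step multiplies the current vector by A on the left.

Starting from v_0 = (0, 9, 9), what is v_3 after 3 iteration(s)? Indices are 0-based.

v_3 = (8, 8, 3)

v_0 = (0, 9, 9).
v_1 = A·v_0 = (9, 5, 9).
v_2 = A·v_1 = (3, 5, 10).
v_3 = A·v_2 = (8, 8, 3).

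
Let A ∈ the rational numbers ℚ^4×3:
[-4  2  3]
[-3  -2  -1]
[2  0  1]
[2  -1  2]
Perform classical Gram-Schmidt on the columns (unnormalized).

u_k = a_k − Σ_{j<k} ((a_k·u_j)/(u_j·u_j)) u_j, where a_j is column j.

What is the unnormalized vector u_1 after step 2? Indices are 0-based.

u_1 = (50/33, -26/11, 8/33, -25/33)

Step 1: u_0 = a_0 = (-4, -3, 2, 2).
Step 2: u_1 = a_1 − (-4/33)·u_0 = (50/33, -26/11, 8/33, -25/33).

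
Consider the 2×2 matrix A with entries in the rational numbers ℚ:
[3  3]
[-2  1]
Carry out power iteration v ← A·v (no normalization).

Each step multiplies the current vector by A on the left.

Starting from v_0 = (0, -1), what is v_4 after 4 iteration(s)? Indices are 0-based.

v_4 = (24, 71)

v_0 = (0, -1).
v_1 = A·v_0 = (-3, -1).
v_2 = A·v_1 = (-12, 5).
v_3 = A·v_2 = (-21, 29).
v_4 = A·v_3 = (24, 71).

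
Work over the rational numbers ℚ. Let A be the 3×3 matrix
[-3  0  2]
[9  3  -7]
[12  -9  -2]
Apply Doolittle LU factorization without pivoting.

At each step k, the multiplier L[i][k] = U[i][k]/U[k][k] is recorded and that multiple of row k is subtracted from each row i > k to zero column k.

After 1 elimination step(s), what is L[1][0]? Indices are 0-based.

[col 0] pivot -3
  R1 -= -3*R0 → (0, 3, -1)  (L[1][0] := -3)
  R2 -= -4*R0 → (0, -9, 6)  (L[2][0] := -4)

L[1][0] = -3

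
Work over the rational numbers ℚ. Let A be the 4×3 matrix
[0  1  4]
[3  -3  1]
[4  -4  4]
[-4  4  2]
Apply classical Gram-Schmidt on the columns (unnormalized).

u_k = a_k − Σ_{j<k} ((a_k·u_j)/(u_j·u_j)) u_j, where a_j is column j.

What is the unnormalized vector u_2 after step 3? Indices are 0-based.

Step 1: u_0 = a_0 = (0, 3, 4, -4).
Step 2: u_1 = a_1 − (-1)·u_0 = (1, 0, 0, 0).
Step 3: u_2 = a_2 − (11/41)·u_0 − (4)·u_1 = (0, 8/41, 120/41, 126/41).

u_2 = (0, 8/41, 120/41, 126/41)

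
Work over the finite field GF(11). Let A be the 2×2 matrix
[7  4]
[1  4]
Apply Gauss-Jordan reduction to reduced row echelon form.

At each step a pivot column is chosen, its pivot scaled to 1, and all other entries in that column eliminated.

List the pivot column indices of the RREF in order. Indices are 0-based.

step 1: normalize row 0 (÷7) = (1, 10)
  row 1: subtract 1×row0 = (0, 5)
step 2: normalize row 1 (÷5) = (0, 1)
  row 0: subtract 10×row1 = (1, 0)

pivot columns: 0, 1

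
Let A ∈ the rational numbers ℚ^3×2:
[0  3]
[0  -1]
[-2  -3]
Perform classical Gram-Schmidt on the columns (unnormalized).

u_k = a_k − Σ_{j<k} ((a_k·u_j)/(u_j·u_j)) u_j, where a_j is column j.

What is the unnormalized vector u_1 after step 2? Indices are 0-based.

u_1 = (3, -1, 0)

Step 1: u_0 = a_0 = (0, 0, -2).
Step 2: u_1 = a_1 − (3/2)·u_0 = (3, -1, 0).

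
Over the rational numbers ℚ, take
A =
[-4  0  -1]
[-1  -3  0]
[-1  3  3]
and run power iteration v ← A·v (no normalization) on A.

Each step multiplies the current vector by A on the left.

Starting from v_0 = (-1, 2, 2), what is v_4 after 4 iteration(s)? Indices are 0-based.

v_4 = (-374, -8, 262)

v_0 = (-1, 2, 2).
v_1 = A·v_0 = (2, -5, 13).
v_2 = A·v_1 = (-21, 13, 22).
v_3 = A·v_2 = (62, -18, 126).
v_4 = A·v_3 = (-374, -8, 262).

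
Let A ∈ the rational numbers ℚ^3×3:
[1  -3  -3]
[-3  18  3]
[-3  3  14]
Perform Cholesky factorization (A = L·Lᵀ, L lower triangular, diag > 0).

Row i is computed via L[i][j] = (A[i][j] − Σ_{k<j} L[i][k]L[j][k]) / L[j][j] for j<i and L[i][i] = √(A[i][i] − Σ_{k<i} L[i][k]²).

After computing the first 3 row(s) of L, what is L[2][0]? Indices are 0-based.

Step 1: L[0][0] = √(1) = 1.
  L[1][0] = (-3) / L[0][0] = -3.
Step 2: L[1][1] = √(9) = 3.
  L[2][0] = (-3) / L[0][0] = -3.
  L[2][1] = (-6) / L[1][1] = -2.
Step 3: L[2][2] = √(1) = 1.

L[2][0] = -3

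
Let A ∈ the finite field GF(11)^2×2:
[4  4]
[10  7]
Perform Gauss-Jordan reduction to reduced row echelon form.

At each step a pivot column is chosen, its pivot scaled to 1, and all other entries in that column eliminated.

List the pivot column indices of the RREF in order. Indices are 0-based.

pivot columns: 0, 1

pivot(0,0)=4: scale R0 → (1, 1)
  clear (1,0): R1 −= (10)R0 → (0, 8)
pivot(1,1)=8: scale R1 → (0, 1)
  clear (0,1): R0 −= (1)R1 → (1, 0)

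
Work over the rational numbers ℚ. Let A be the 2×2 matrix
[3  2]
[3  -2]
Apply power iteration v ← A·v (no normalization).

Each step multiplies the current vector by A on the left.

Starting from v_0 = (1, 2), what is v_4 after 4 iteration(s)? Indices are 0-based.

v_0 = (1, 2).
v_1 = A·v_0 = (7, -1).
v_2 = A·v_1 = (19, 23).
v_3 = A·v_2 = (103, 11).
v_4 = A·v_3 = (331, 287).

v_4 = (331, 287)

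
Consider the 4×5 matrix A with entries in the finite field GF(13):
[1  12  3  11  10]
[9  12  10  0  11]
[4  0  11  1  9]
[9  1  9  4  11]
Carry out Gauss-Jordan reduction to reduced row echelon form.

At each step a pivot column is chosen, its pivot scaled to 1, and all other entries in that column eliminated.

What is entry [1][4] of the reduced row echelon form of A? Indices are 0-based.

[1] R0 /= 1  ⇒  (1, 12, 3, 11, 10)
     R1 -= 9·R0  ⇒  (0, 8, 9, 5, 12)
     R2 -= 4·R0  ⇒  (0, 4, 12, 9, 8)
     R3 -= 9·R0  ⇒  (0, 10, 8, 9, 12)
[2] R1 /= 8  ⇒  (0, 1, 6, 12, 8)
     R0 -= 12·R1  ⇒  (1, 0, 9, 10, 5)
     R2 -= 4·R1  ⇒  (0, 0, 1, 0, 2)
     R3 -= 10·R1  ⇒  (0, 0, 0, 6, 10)
[3] R2 /= 1  ⇒  (0, 0, 1, 0, 2)
     R0 -= 9·R2  ⇒  (1, 0, 0, 10, 0)
     R1 -= 6·R2  ⇒  (0, 1, 0, 12, 9)
[4] R3 /= 6  ⇒  (0, 0, 0, 1, 6)
     R0 -= 10·R3  ⇒  (1, 0, 0, 0, 5)
     R1 -= 12·R3  ⇒  (0, 1, 0, 0, 2)

M[1][4] = 2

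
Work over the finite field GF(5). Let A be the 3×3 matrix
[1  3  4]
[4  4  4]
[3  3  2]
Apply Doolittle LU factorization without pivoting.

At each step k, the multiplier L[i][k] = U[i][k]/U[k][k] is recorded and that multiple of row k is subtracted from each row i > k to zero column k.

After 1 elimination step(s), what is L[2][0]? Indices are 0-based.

[col 0] pivot 1
  R1 -= 4*R0 → (0, 2, 3)  (L[1][0] := 4)
  R2 -= 3*R0 → (0, 4, 0)  (L[2][0] := 3)

L[2][0] = 3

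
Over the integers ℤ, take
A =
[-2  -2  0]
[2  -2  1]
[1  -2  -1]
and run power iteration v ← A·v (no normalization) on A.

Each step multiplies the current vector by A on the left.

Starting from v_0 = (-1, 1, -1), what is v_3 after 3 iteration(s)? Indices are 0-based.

v_0 = (-1, 1, -1).
v_1 = A·v_0 = (0, -5, -2).
v_2 = A·v_1 = (10, 8, 12).
v_3 = A·v_2 = (-36, 16, -18).

v_3 = (-36, 16, -18)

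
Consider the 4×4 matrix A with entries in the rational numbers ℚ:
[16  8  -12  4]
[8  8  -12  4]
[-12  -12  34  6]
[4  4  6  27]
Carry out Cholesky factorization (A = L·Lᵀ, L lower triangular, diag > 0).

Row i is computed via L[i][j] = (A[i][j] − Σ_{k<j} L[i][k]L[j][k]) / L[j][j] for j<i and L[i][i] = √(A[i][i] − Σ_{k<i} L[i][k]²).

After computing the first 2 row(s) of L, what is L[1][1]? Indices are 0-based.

L[1][1] = 2

Step 1: L[0][0] = √(16) = 4.
  L[1][0] = (8) / L[0][0] = 2.
Step 2: L[1][1] = √(4) = 2.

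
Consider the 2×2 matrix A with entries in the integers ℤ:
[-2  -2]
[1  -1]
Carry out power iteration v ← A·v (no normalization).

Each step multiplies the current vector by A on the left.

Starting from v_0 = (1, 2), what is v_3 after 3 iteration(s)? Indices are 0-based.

v_3 = (-18, 19)

v_0 = (1, 2).
v_1 = A·v_0 = (-6, -1).
v_2 = A·v_1 = (14, -5).
v_3 = A·v_2 = (-18, 19).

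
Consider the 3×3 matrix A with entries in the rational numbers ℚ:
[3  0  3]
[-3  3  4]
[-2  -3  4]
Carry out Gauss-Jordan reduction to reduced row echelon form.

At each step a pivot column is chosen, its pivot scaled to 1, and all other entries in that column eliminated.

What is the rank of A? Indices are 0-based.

[1] R0 /= 3  ⇒  (1, 0, 1)
     R1 -= -3·R0  ⇒  (0, 3, 7)
     R2 -= -2·R0  ⇒  (0, -3, 6)
[2] R1 /= 3  ⇒  (0, 1, 7/3)
     R2 -= -3·R1  ⇒  (0, 0, 13)
[3] R2 /= 13  ⇒  (0, 0, 1)
     R0 -= 1·R2  ⇒  (1, 0, 0)
     R1 -= 7/3·R2  ⇒  (0, 1, 0)

rank = 3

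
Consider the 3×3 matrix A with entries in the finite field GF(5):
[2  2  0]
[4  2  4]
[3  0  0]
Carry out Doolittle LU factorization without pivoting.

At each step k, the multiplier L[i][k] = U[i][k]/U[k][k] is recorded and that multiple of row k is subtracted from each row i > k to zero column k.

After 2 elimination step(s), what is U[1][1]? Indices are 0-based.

U[1][1] = 3

Step 1: pivot at (0,0) is 2.
  row1 ← row1 − (2)·row0  ⇒  L[1][0]=2, U row1=(0, 3, 4)
  row2 ← row2 − (4)·row0  ⇒  L[2][0]=4, U row2=(0, 2, 0)
Step 2: pivot at (1,1) is 3.
  row2 ← row2 − (4)·row1  ⇒  L[2][1]=4, U row2=(0, 0, 4)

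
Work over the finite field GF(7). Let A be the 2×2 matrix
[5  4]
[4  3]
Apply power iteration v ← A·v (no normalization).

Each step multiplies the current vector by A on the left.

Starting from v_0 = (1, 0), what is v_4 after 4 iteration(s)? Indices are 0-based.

v_4 = (3, 5)

v_0 = (1, 0).
v_1 = A·v_0 = (5, 4).
v_2 = A·v_1 = (6, 4).
v_3 = A·v_2 = (4, 1).
v_4 = A·v_3 = (3, 5).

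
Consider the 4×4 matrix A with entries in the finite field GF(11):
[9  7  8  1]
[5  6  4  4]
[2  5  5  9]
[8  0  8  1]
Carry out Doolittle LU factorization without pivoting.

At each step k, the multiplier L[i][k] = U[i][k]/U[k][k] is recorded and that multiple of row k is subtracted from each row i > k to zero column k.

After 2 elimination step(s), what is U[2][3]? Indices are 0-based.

U[2][3] = 2

k=0: U[0][0]=9
  eliminate (1,0): mult=3, new row 1: (0, 7, 2, 1); set L[1][0]=3
  eliminate (2,0): mult=10, new row 2: (0, 1, 2, 10); set L[2][0]=10
  eliminate (3,0): mult=7, new row 3: (0, 6, 7, 5); set L[3][0]=7
k=1: U[1][1]=7
  eliminate (2,1): mult=8, new row 2: (0, 0, 8, 2); set L[2][1]=8
  eliminate (3,1): mult=4, new row 3: (0, 0, 10, 1); set L[3][1]=4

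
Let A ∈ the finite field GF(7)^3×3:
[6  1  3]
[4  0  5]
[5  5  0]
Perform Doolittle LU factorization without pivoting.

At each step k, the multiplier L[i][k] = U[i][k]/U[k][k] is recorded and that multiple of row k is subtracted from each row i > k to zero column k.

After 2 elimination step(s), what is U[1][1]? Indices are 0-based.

U[1][1] = 4

[col 0] pivot 6
  R1 -= 3*R0 → (0, 4, 3)  (L[1][0] := 3)
  R2 -= 2*R0 → (0, 3, 1)  (L[2][0] := 2)
[col 1] pivot 4
  R2 -= 6*R1 → (0, 0, 4)  (L[2][1] := 6)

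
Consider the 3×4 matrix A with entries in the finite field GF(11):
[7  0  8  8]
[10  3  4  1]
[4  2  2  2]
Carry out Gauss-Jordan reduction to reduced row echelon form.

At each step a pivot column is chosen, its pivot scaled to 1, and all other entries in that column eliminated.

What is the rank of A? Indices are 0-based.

rank = 3

[1] R0 /= 7  ⇒  (1, 0, 9, 9)
     R1 -= 10·R0  ⇒  (0, 3, 2, 10)
     R2 -= 4·R0  ⇒  (0, 2, 10, 10)
[2] R1 /= 3  ⇒  (0, 1, 8, 7)
     R2 -= 2·R1  ⇒  (0, 0, 5, 7)
[3] R2 /= 5  ⇒  (0, 0, 1, 8)
     R0 -= 9·R2  ⇒  (1, 0, 0, 3)
     R1 -= 8·R2  ⇒  (0, 1, 0, 9)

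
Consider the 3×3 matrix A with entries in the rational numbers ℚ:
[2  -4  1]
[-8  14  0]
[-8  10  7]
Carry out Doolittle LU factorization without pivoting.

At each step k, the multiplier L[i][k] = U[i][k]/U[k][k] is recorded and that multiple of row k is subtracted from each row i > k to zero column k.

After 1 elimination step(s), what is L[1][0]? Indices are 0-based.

Step 1: pivot at (0,0) is 2.
  row1 ← row1 − (-4)·row0  ⇒  L[1][0]=-4, U row1=(0, -2, 4)
  row2 ← row2 − (-4)·row0  ⇒  L[2][0]=-4, U row2=(0, -6, 11)

L[1][0] = -4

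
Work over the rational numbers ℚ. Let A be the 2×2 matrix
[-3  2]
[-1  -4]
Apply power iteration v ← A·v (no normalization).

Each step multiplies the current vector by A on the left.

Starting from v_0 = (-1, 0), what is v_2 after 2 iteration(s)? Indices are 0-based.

v_0 = (-1, 0).
v_1 = A·v_0 = (3, 1).
v_2 = A·v_1 = (-7, -7).

v_2 = (-7, -7)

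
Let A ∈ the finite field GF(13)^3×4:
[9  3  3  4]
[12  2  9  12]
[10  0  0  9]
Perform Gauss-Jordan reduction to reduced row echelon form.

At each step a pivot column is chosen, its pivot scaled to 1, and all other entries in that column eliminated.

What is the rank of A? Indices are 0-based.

rank = 3

step 1: normalize row 0 (÷9) = (1, 9, 9, 12)
  row 1: subtract 12×row0 = (0, 11, 5, 11)
  row 2: subtract 10×row0 = (0, 1, 1, 6)
step 2: normalize row 1 (÷11) = (0, 1, 4, 1)
  row 0: subtract 9×row1 = (1, 0, 12, 3)
  row 2: subtract 1×row1 = (0, 0, 10, 5)
step 3: normalize row 2 (÷10) = (0, 0, 1, 7)
  row 0: subtract 12×row2 = (1, 0, 0, 10)
  row 1: subtract 4×row2 = (0, 1, 0, 12)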